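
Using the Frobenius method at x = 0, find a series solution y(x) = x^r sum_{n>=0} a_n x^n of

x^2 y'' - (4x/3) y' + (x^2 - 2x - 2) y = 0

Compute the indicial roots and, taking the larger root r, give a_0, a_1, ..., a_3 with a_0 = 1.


Write in Frobenius form y'' + (p(x)/x) y' + (q(x)/x^2) y = 0:
  p(x) = -4/3,  q(x) = x^2 - 2x - 2.
Indicial equation: r(r-1) + (-4/3) r + (-2) = 0 -> roots r_1 = 3, r_2 = -2/3.
Take r = r_1 = 3. Let y(x) = x^r sum_{n>=0} a_n x^n with a_0 = 1.
Substitute y = x^r sum a_n x^n and match x^{r+n}. The recurrence is
  D(n) a_n - 2 a_{n-1} + 1 a_{n-2} = 0,  where D(n) = (r+n)(r+n-1) + (-4/3)(r+n) + (-2).
  a_n = [2 a_{n-1} - 1 a_{n-2}] / D(n).
Since the indicial polynomial factors as (r - r_1)(r - r_2), D(n) = (r_1 + n - r_1)(r_1 + n - r_2) = n(n + 11/3).
Evaluating step by step (a_0 = 1):
  n = 1: D(1) = 1(1 + 11/3) = 14/3; numerator = 2(1) = 2; a_1 = (2)/(14/3) = 3/7
  n = 2: D(2) = 2(2 + 11/3) = 34/3; numerator = 2(3/7) - 1(1) = -1/7; a_2 = (-1/7)/(34/3) = -3/238
  n = 3: D(3) = 3(3 + 11/3) = 20; numerator = 2(-3/238) - 1(3/7) = -54/119; a_3 = (-54/119)/(20) = -27/1190

r = 3; a_0 = 1; a_1 = 3/7; a_2 = -3/238; a_3 = -27/1190


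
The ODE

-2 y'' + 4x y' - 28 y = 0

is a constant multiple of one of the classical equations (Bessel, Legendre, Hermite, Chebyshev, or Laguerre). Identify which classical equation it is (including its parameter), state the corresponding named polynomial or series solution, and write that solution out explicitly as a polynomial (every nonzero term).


All three coefficients share the factor -2; dividing through by -2 gives  y'' - 2x y' + 14 y = 0.
This matches the Hermite equation y'' - 2x y' + 2n y = 0 with 2n = 14, so n = 7; the polynomial solution is H_7(x).
With y = sum_k a_k x^k, matching x^k gives (k+2)(k+1) a_{k+2} = 2(k - n) a_k = 2(k - 7) a_k. The right side vanishes at k = 7, so the series with the parity of 7 terminates at degree 7.
Standard normalization: leading coefficient of H_n is 2^n, so a_7 = 2^7 = 128. Work downward with a_k = (k+1)(k+2) a_{k+2} / (2(k - n)):
  a_5 = (6)(7)(128) / (2(5 - 7)) = 5376/(-4) = -1344
  a_3 = (4)(5)(-1344) / (2(3 - 7)) = -26880/(-8) = 3360
  a_1 = (2)(3)(3360) / (2(1 - 7)) = 20160/(-12) = -1680
Hence H_7(x) = 128 x^7 - 1344 x^5 + 3360 x^3 - 1680 x.

H_7(x); series = 128 x^7 - 1344 x^5 + 3360 x^3 - 1680 x


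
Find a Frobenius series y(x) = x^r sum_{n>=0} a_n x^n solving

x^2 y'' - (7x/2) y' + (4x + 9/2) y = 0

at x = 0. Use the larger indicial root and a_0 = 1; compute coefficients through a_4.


Write in Frobenius form y'' + (p(x)/x) y' + (q(x)/x^2) y = 0:
  p(x) = -7/2,  q(x) = 4x + 9/2.
Indicial equation: r(r-1) + (-7/2) r + (9/2) = 0 -> roots r_1 = 3, r_2 = 3/2.
Take r = r_1 = 3. Let y(x) = x^r sum_{n>=0} a_n x^n with a_0 = 1.
Substitute y = x^r sum a_n x^n and match x^{r+n}. The recurrence is
  D(n) a_n + 4 a_{n-1} = 0,  where D(n) = (r+n)(r+n-1) + (-7/2)(r+n) + (9/2).
  a_n = -4 / D(n) * a_{n-1}.
Since the indicial polynomial factors as (r - r_1)(r - r_2), D(n) = (r_1 + n - r_1)(r_1 + n - r_2) = n(n + 3/2).
Evaluating step by step (a_0 = 1):
  n = 1: D(1) = 1(1 + 3/2) = 5/2; numerator = -4(1) = -4; a_1 = (-4)/(5/2) = -8/5
  n = 2: D(2) = 2(2 + 3/2) = 7; numerator = -4(-8/5) = 32/5; a_2 = (32/5)/(7) = 32/35
  n = 3: D(3) = 3(3 + 3/2) = 27/2; numerator = -4(32/35) = -128/35; a_3 = (-128/35)/(27/2) = -256/945
  n = 4: D(4) = 4(4 + 3/2) = 22; numerator = -4(-256/945) = 1024/945; a_4 = (1024/945)/(22) = 512/10395

r = 3; a_0 = 1; a_1 = -8/5; a_2 = 32/35; a_3 = -256/945; a_4 = 512/10395


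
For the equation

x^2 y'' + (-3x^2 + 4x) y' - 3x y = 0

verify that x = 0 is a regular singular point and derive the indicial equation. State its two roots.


Divide by x^2 to reach normal form y'' + P_1(x) y' + P_2(x) y = 0 with P_1(x) = -3 + 4/x and P_2(x) = -3/x.
x = 0 is a singular point because the y'-coefficient -3 + 4/x has a pole at x = 0 and the y-coefficient -3/x has a pole at x = 0.
It is a regular singular point because x P_1(x) = p(x) = 4 - 3x and x^2 P_2(x) = q(x) = -3x are polynomials, hence analytic at x = 0.
p(0) = 4,  q(0) = 0.
Indicial equation: r(r-1) + p(0) r + q(0) = 0, i.e. r^2 + (p(0) - 1) r + q(0) = 0, i.e. r^2 + 3 r = 0.
Discriminant: (3)^2 - 4(0) = 9, so r = (-3 ± 3)/2.
Solving: r_1 = 0, r_2 = -3.

indicial: r^2 + 3 r = 0; roots r_1 = 0, r_2 = -3


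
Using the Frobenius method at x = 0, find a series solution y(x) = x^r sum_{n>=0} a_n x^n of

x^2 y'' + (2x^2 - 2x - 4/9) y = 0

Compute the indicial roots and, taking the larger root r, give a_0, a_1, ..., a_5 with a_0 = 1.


Write in Frobenius form y'' + (p(x)/x) y' + (q(x)/x^2) y = 0:
  p(x) = 0,  q(x) = 2x^2 - 2x - 4/9.
Indicial equation: r(r-1) + (0) r + (-4/9) = 0 -> roots r_1 = 4/3, r_2 = -1/3.
Take r = r_1 = 4/3. Let y(x) = x^r sum_{n>=0} a_n x^n with a_0 = 1.
Substitute y = x^r sum a_n x^n and match x^{r+n}. The recurrence is
  D(n) a_n - 2 a_{n-1} + 2 a_{n-2} = 0,  where D(n) = (r+n)(r+n-1) + (0)(r+n) + (-4/9).
  a_n = [2 a_{n-1} - 2 a_{n-2}] / D(n).
Since the indicial polynomial factors as (r - r_1)(r - r_2), D(n) = (r_1 + n - r_1)(r_1 + n - r_2) = n(n + 5/3).
Evaluating step by step (a_0 = 1):
  n = 1: D(1) = 1(1 + 5/3) = 8/3; numerator = 2(1) = 2; a_1 = (2)/(8/3) = 3/4
  n = 2: D(2) = 2(2 + 5/3) = 22/3; numerator = 2(3/4) - 2(1) = -1/2; a_2 = (-1/2)/(22/3) = -3/44
  n = 3: D(3) = 3(3 + 5/3) = 14; numerator = 2(-3/44) - 2(3/4) = -18/11; a_3 = (-18/11)/(14) = -9/77
  n = 4: D(4) = 4(4 + 5/3) = 68/3; numerator = 2(-9/77) - 2(-3/44) = -15/154; a_4 = (-15/154)/(68/3) = -45/10472
  n = 5: D(5) = 5(5 + 5/3) = 100/3; numerator = 2(-45/10472) - 2(-9/77) = 1179/5236; a_5 = (1179/5236)/(100/3) = 3537/523600

r = 4/3; a_0 = 1; a_1 = 3/4; a_2 = -3/44; a_3 = -9/77; a_4 = -45/10472; a_5 = 3537/523600


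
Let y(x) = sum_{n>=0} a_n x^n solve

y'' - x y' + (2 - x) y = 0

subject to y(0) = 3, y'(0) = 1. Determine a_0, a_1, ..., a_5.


Ansatz: y(x) = sum_{n>=0} a_n x^n, so y'(x) = sum_{n>=1} n a_n x^(n-1) and y''(x) = sum_{n>=2} n(n-1) a_n x^(n-2).
Substitute into P(x) y'' + Q(x) y' + R(x) y = 0 with P(x) = 1, Q(x) = -x, R(x) = 2 - x, and match powers of x.
Initial conditions: a_0 = 3, a_1 = 1.
Setting the coefficient of each power of x to zero and solving order by order (substituting the coefficients already found):
  x^0: 2 a_2 + 2 a_0 = 0  ->  2 a_2 = -2 a_0 = -6  ->  a_2 = -3
  x^1: 6 a_3 + a_1 - a_0 = 0  ->  6 a_3 = -a_1 + a_0 = 2  ->  a_3 = 1/3
  x^2: 12 a_4 - a_1 = 0  ->  12 a_4 = a_1 = 1  ->  a_4 = 1/12
  x^3: 20 a_5 - a_3 - a_2 = 0  ->  20 a_5 = a_3 + a_2 = -8/3  ->  a_5 = -2/15
Truncated series: y(x) = 3 + x - 3 x^2 + (1/3) x^3 + (1/12) x^4 - (2/15) x^5 + O(x^6).

a_0 = 3; a_1 = 1; a_2 = -3; a_3 = 1/3; a_4 = 1/12; a_5 = -2/15


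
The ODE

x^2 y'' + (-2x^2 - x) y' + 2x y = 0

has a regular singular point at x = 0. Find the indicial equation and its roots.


Divide by x^2 to reach normal form y'' + P_1(x) y' + P_2(x) y = 0 with P_1(x) = -2 - 1/x and P_2(x) = 2/x.
x = 0 is a singular point because the y'-coefficient -2 - 1/x has a pole at x = 0 and the y-coefficient 2/x has a pole at x = 0.
It is a regular singular point because x P_1(x) = p(x) = -2x - 1 and x^2 P_2(x) = q(x) = 2x are polynomials, hence analytic at x = 0.
p(0) = -1,  q(0) = 0.
Indicial equation: r(r-1) + p(0) r + q(0) = 0, i.e. r^2 + (p(0) - 1) r + q(0) = 0, i.e. r^2 - 2 r = 0.
Discriminant: (-2)^2 - 4(0) = 4, so r = (2 ± 2)/2.
Solving: r_1 = 2, r_2 = 0.

indicial: r^2 - 2 r = 0; roots r_1 = 2, r_2 = 0


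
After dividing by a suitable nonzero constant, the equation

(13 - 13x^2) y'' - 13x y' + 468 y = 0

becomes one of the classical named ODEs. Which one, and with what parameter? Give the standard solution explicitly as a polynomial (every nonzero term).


All three coefficients share the factor 13; dividing through by 13 gives  (1 - x^2) y'' - x y' + 36 y = 0.
This matches the Chebyshev equation (1 - x^2) y'' - x y' + n^2 y = 0 (note the -x y' term, not -2x y') with n^2 = 36, so n = 6; the polynomial solution is T_6(x).
With y = sum_k a_k x^k, matching x^k gives (k+2)(k+1) a_{k+2} = (k^2 - n^2) a_k = (k - 6)(k + 6) a_k. The right side vanishes at k = 6, so the series with the parity of 6 terminates at degree 6.
Standard normalization: leading coefficient of T_n is 2^(n-1), so a_6 = 2^5 = 32. Work downward with a_k = (k+1)(k+2) a_{k+2} / ((k - 6)(k + 6)):
  a_4 = (5)(6)(32) / ((4 - 6)(4 + 6)) = 960/(-20) = -48
  a_2 = (3)(4)(-48) / ((2 - 6)(2 + 6)) = -576/(-32) = 18
  a_0 = (1)(2)(18) / ((0 - 6)(0 + 6)) = 36/(-36) = -1
Hence T_6(x) = 32 x^6 - 48 x^4 + 18 x^2 - 1.

T_6(x); series = 32 x^6 - 48 x^4 + 18 x^2 - 1


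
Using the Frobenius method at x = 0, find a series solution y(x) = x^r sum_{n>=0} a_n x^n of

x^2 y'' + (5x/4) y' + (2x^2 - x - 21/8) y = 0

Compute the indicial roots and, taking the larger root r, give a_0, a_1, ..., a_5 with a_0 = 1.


Write in Frobenius form y'' + (p(x)/x) y' + (q(x)/x^2) y = 0:
  p(x) = 5/4,  q(x) = 2x^2 - x - 21/8.
Indicial equation: r(r-1) + (5/4) r + (-21/8) = 0 -> roots r_1 = 3/2, r_2 = -7/4.
Take r = r_1 = 3/2. Let y(x) = x^r sum_{n>=0} a_n x^n with a_0 = 1.
Substitute y = x^r sum a_n x^n and match x^{r+n}. The recurrence is
  D(n) a_n - 1 a_{n-1} + 2 a_{n-2} = 0,  where D(n) = (r+n)(r+n-1) + (5/4)(r+n) + (-21/8).
  a_n = [1 a_{n-1} - 2 a_{n-2}] / D(n).
Since the indicial polynomial factors as (r - r_1)(r - r_2), D(n) = (r_1 + n - r_1)(r_1 + n - r_2) = n(n + 13/4).
Evaluating step by step (a_0 = 1):
  n = 1: D(1) = 1(1 + 13/4) = 17/4; numerator = 1(1) = 1; a_1 = (1)/(17/4) = 4/17
  n = 2: D(2) = 2(2 + 13/4) = 21/2; numerator = 1(4/17) - 2(1) = -30/17; a_2 = (-30/17)/(21/2) = -20/119
  n = 3: D(3) = 3(3 + 13/4) = 75/4; numerator = 1(-20/119) - 2(4/17) = -76/119; a_3 = (-76/119)/(75/4) = -304/8925
  n = 4: D(4) = 4(4 + 13/4) = 29; numerator = 1(-304/8925) - 2(-20/119) = 2696/8925; a_4 = (2696/8925)/(29) = 2696/258825
  n = 5: D(5) = 5(5 + 13/4) = 165/4; numerator = 1(2696/258825) - 2(-304/8925) = 968/12325; a_5 = (968/12325)/(165/4) = 352/184875

r = 3/2; a_0 = 1; a_1 = 4/17; a_2 = -20/119; a_3 = -304/8925; a_4 = 2696/258825; a_5 = 352/184875


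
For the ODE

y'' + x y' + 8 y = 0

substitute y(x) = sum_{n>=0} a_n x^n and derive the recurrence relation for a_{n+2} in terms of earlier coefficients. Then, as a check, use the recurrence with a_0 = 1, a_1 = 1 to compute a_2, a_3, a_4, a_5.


Substitute y = sum_n a_n x^n.
y''(x) has coefficient (n+2)(n+1) a_{n+2} at x^n;
x y'(x) has coefficient n a_n at x^n (shift);
8 y(x) has coefficient 8 a_n at x^n.
Matching x^n: (n+2)(n+1) a_{n+2} + (n + 8) a_n = 0.
Thus a_{n+2} = (-n - 8) / ((n+1)(n+2)) * a_n.

Check with a_0 = 1, a_1 = 1 (apply the recurrence for n = 0, 1, 2, 3): a_0 = 1, a_1 = 1, a_2 = -4, a_3 = -3/2, a_4 = 10/3, a_5 = 33/40.

a_(n+2) = (-n - 8) / ((n+1)(n+2)) * a_n; check: a_0 = 1, a_1 = 1, a_2 = -4, a_3 = -3/2, a_4 = 10/3, a_5 = 33/40


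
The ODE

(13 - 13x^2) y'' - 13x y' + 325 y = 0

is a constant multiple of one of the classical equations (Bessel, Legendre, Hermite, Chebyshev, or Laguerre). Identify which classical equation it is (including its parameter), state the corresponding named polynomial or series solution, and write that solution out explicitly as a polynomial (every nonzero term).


All three coefficients share the factor 13; dividing through by 13 gives  (1 - x^2) y'' - x y' + 25 y = 0.
This matches the Chebyshev equation (1 - x^2) y'' - x y' + n^2 y = 0 (note the -x y' term, not -2x y') with n^2 = 25, so n = 5; the polynomial solution is T_5(x).
With y = sum_k a_k x^k, matching x^k gives (k+2)(k+1) a_{k+2} = (k^2 - n^2) a_k = (k - 5)(k + 5) a_k. The right side vanishes at k = 5, so the series with the parity of 5 terminates at degree 5.
Standard normalization: leading coefficient of T_n is 2^(n-1), so a_5 = 2^4 = 16. Work downward with a_k = (k+1)(k+2) a_{k+2} / ((k - 5)(k + 5)):
  a_3 = (4)(5)(16) / ((3 - 5)(3 + 5)) = 320/(-16) = -20
  a_1 = (2)(3)(-20) / ((1 - 5)(1 + 5)) = -120/(-24) = 5
Hence T_5(x) = 16 x^5 - 20 x^3 + 5 x.

T_5(x); series = 16 x^5 - 20 x^3 + 5 x


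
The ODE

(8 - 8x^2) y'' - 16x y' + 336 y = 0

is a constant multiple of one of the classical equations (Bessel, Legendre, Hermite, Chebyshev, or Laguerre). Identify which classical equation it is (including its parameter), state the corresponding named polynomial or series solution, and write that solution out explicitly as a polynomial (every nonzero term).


All three coefficients share the factor 8; dividing through by 8 gives  (1 - x^2) y'' - 2x y' + 42 y = 0.
This matches the Legendre equation (1 - x^2) y'' - 2x y' + n(n+1) y = 0 (note the -2x y' term) with n(n+1) = 42, so n = 6; the polynomial solution is P_6(x).
With y = sum_k a_k x^k, matching x^k gives (k+2)(k+1) a_{k+2} = [k(k+1) - n(n+1)] a_k = (k - 6)(k + 7) a_k. The right side vanishes at k = 6, so the series with the parity of 6 terminates at degree 6.
Standard normalization (P_n(1) = 1): leading coefficient (2n)!/(2^n (n!)^2) = 479001600/(64*518400) = 231/16, so a_6 = 231/16. Work downward with a_k = (k+1)(k+2) a_{k+2} / ((k - 6)(k + 7)):
  a_4 = (5)(6)(231/16) / ((4 - 6)(4 + 7)) = (3465/8)/(-22) = -315/16
  a_2 = (3)(4)(-315/16) / ((2 - 6)(2 + 7)) = (-945/4)/(-36) = 105/16
  a_0 = (1)(2)(105/16) / ((0 - 6)(0 + 7)) = (105/8)/(-42) = -5/16
Hence P_6(x) = 231 x^6/16 - 315 x^4/16 + 105 x^2/16 - 5/16.

P_6(x); series = 231 x^6/16 - 315 x^4/16 + 105 x^2/16 - 5/16


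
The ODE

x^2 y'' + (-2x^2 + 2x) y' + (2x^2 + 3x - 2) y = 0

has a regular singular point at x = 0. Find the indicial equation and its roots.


Divide by x^2 to reach normal form y'' + P_1(x) y' + P_2(x) y = 0 with P_1(x) = -2 + 2/x and P_2(x) = 2 + 3/x - 2/x^2.
x = 0 is a singular point because the y'-coefficient -2 + 2/x has a pole at x = 0 and the y-coefficient 2 + 3/x - 2/x^2 has a pole at x = 0.
It is a regular singular point because x P_1(x) = p(x) = 2 - 2x and x^2 P_2(x) = q(x) = 2x^2 + 3x - 2 are polynomials, hence analytic at x = 0.
p(0) = 2,  q(0) = -2.
Indicial equation: r(r-1) + p(0) r + q(0) = 0, i.e. r^2 + (p(0) - 1) r + q(0) = 0, i.e. r^2 + 1 r - 2 = 0.
Discriminant: (1)^2 - 4(-2) = 9, so r = (-1 ± 3)/2.
Solving: r_1 = 1, r_2 = -2.

indicial: r^2 + 1 r - 2 = 0; roots r_1 = 1, r_2 = -2


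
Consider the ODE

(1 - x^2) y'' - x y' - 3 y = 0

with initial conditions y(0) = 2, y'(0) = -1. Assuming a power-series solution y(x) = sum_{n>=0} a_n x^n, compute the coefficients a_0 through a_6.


Ansatz: y(x) = sum_{n>=0} a_n x^n, so y'(x) = sum_{n>=1} n a_n x^(n-1) and y''(x) = sum_{n>=2} n(n-1) a_n x^(n-2).
Substitute into P(x) y'' + Q(x) y' + R(x) y = 0 with P(x) = 1 - x^2, Q(x) = -x, R(x) = -3, and match powers of x.
Initial conditions: a_0 = 2, a_1 = -1.
Setting the coefficient of each power of x to zero and solving order by order (substituting the coefficients already found):
  x^0: 2 a_2 - 3 a_0 = 0  ->  2 a_2 = 3 a_0 = 6  ->  a_2 = 3
  x^1: 6 a_3 - 4 a_1 = 0  ->  6 a_3 = 4 a_1 = -4  ->  a_3 = -2/3
  x^2: 12 a_4 - 7 a_2 = 0  ->  12 a_4 = 7 a_2 = 21  ->  a_4 = 7/4
  x^3: 20 a_5 - 12 a_3 = 0  ->  20 a_5 = 12 a_3 = -8  ->  a_5 = -2/5
  x^4: 30 a_6 - 19 a_4 = 0  ->  30 a_6 = 19 a_4 = 133/4  ->  a_6 = 133/120
Truncated series: y(x) = 2 - x + 3 x^2 - (2/3) x^3 + (7/4) x^4 - (2/5) x^5 + (133/120) x^6 + O(x^7).

a_0 = 2; a_1 = -1; a_2 = 3; a_3 = -2/3; a_4 = 7/4; a_5 = -2/5; a_6 = 133/120


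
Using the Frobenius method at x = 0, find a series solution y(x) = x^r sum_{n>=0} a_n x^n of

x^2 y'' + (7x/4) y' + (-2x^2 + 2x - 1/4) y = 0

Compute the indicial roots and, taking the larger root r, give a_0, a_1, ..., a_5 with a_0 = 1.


Write in Frobenius form y'' + (p(x)/x) y' + (q(x)/x^2) y = 0:
  p(x) = 7/4,  q(x) = -2x^2 + 2x - 1/4.
Indicial equation: r(r-1) + (7/4) r + (-1/4) = 0 -> roots r_1 = 1/4, r_2 = -1.
Take r = r_1 = 1/4. Let y(x) = x^r sum_{n>=0} a_n x^n with a_0 = 1.
Substitute y = x^r sum a_n x^n and match x^{r+n}. The recurrence is
  D(n) a_n + 2 a_{n-1} - 2 a_{n-2} = 0,  where D(n) = (r+n)(r+n-1) + (7/4)(r+n) + (-1/4).
  a_n = [-2 a_{n-1} + 2 a_{n-2}] / D(n).
Since the indicial polynomial factors as (r - r_1)(r - r_2), D(n) = (r_1 + n - r_1)(r_1 + n - r_2) = n(n + 5/4).
Evaluating step by step (a_0 = 1):
  n = 1: D(1) = 1(1 + 5/4) = 9/4; numerator = -2(1) = -2; a_1 = (-2)/(9/4) = -8/9
  n = 2: D(2) = 2(2 + 5/4) = 13/2; numerator = -2(-8/9) + 2(1) = 34/9; a_2 = (34/9)/(13/2) = 68/117
  n = 3: D(3) = 3(3 + 5/4) = 51/4; numerator = -2(68/117) + 2(-8/9) = -344/117; a_3 = (-344/117)/(51/4) = -1376/5967
  n = 4: D(4) = 4(4 + 5/4) = 21; numerator = -2(-1376/5967) + 2(68/117) = 9688/5967; a_4 = (9688/5967)/(21) = 1384/17901
  n = 5: D(5) = 5(5 + 5/4) = 125/4; numerator = -2(1384/17901) + 2(-1376/5967) = -848/1377; a_5 = (-848/1377)/(125/4) = -3392/172125

r = 1/4; a_0 = 1; a_1 = -8/9; a_2 = 68/117; a_3 = -1376/5967; a_4 = 1384/17901; a_5 = -3392/172125


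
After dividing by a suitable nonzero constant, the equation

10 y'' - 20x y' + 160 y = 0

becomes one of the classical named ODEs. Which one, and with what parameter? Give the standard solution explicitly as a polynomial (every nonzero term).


All three coefficients share the factor 10; dividing through by 10 gives  y'' - 2x y' + 16 y = 0.
This matches the Hermite equation y'' - 2x y' + 2n y = 0 with 2n = 16, so n = 8; the polynomial solution is H_8(x).
With y = sum_k a_k x^k, matching x^k gives (k+2)(k+1) a_{k+2} = 2(k - n) a_k = 2(k - 8) a_k. The right side vanishes at k = 8, so the series with the parity of 8 terminates at degree 8.
Standard normalization: leading coefficient of H_n is 2^n, so a_8 = 2^8 = 256. Work downward with a_k = (k+1)(k+2) a_{k+2} / (2(k - n)):
  a_6 = (7)(8)(256) / (2(6 - 8)) = 14336/(-4) = -3584
  a_4 = (5)(6)(-3584) / (2(4 - 8)) = -107520/(-8) = 13440
  a_2 = (3)(4)(13440) / (2(2 - 8)) = 161280/(-12) = -13440
  a_0 = (1)(2)(-13440) / (2(0 - 8)) = -26880/(-16) = 1680
Hence H_8(x) = 256 x^8 - 3584 x^6 + 13440 x^4 - 13440 x^2 + 1680.

H_8(x); series = 256 x^8 - 3584 x^6 + 13440 x^4 - 13440 x^2 + 1680


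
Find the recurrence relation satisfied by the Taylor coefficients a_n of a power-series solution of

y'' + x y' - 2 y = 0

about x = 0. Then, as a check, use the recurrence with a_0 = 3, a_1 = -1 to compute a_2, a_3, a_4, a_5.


Substitute y = sum_n a_n x^n.
y''(x) has coefficient (n+2)(n+1) a_{n+2} at x^n;
x y'(x) has coefficient n a_n at x^n (shift);
-2 y(x) has coefficient -2 a_n at x^n.
Matching x^n: (n+2)(n+1) a_{n+2} + (n - 2) a_n = 0.
Thus a_{n+2} = (-n + 2) / ((n+1)(n+2)) * a_n.

Check with a_0 = 3, a_1 = -1 (apply the recurrence for n = 0, 1, 2, 3): a_0 = 3, a_1 = -1, a_2 = 3, a_3 = -1/6, a_4 = 0, a_5 = 1/120.

a_(n+2) = (-n + 2) / ((n+1)(n+2)) * a_n; check: a_0 = 3, a_1 = -1, a_2 = 3, a_3 = -1/6, a_4 = 0, a_5 = 1/120


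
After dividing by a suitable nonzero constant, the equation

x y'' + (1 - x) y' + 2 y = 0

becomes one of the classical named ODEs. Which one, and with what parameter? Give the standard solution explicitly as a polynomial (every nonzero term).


The equation is already in a standard form:  x y'' + (1 - x) y' + 2 y = 0.
This matches the Laguerre equation x y'' + (1 - x) y' + n y = 0 with n = 2; the polynomial solution is L_2(x).
With y = sum_k a_k x^k, matching x^k gives (k+1)k a_{k+1} + (k+1) a_{k+1} - k a_k + n a_k = 0, i.e. (k+1)^2 a_{k+1} = (k - n) a_k = (k - 2) a_k. The right side vanishes at k = 2, so the series terminates at degree 2.
Standard normalization L_n(0) = 1 gives a_0 = 1. Work upward with a_{k+1} = (k - 2) a_k / (k+1)^2:
  a_1 = (0 - 2)(1) / 1^2 = -2/1 = -2
  a_2 = (1 - 2)(-2) / 2^2 = 2/4 = 1/2
Hence L_2(x) = x^2/2 - 2 x + 1.

L_2(x); series = x^2/2 - 2 x + 1


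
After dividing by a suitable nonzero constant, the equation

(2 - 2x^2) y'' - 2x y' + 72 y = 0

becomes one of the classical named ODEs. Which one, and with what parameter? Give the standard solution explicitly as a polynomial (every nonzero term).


All three coefficients share the factor 2; dividing through by 2 gives  (1 - x^2) y'' - x y' + 36 y = 0.
This matches the Chebyshev equation (1 - x^2) y'' - x y' + n^2 y = 0 (note the -x y' term, not -2x y') with n^2 = 36, so n = 6; the polynomial solution is T_6(x).
With y = sum_k a_k x^k, matching x^k gives (k+2)(k+1) a_{k+2} = (k^2 - n^2) a_k = (k - 6)(k + 6) a_k. The right side vanishes at k = 6, so the series with the parity of 6 terminates at degree 6.
Standard normalization: leading coefficient of T_n is 2^(n-1), so a_6 = 2^5 = 32. Work downward with a_k = (k+1)(k+2) a_{k+2} / ((k - 6)(k + 6)):
  a_4 = (5)(6)(32) / ((4 - 6)(4 + 6)) = 960/(-20) = -48
  a_2 = (3)(4)(-48) / ((2 - 6)(2 + 6)) = -576/(-32) = 18
  a_0 = (1)(2)(18) / ((0 - 6)(0 + 6)) = 36/(-36) = -1
Hence T_6(x) = 32 x^6 - 48 x^4 + 18 x^2 - 1.

T_6(x); series = 32 x^6 - 48 x^4 + 18 x^2 - 1


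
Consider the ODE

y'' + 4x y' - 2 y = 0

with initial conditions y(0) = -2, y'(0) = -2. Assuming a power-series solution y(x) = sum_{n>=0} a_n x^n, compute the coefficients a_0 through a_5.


Ansatz: y(x) = sum_{n>=0} a_n x^n, so y'(x) = sum_{n>=1} n a_n x^(n-1) and y''(x) = sum_{n>=2} n(n-1) a_n x^(n-2).
Substitute into P(x) y'' + Q(x) y' + R(x) y = 0 with P(x) = 1, Q(x) = 4x, R(x) = -2, and match powers of x.
Initial conditions: a_0 = -2, a_1 = -2.
Setting the coefficient of each power of x to zero and solving order by order (substituting the coefficients already found):
  x^0: 2 a_2 - 2 a_0 = 0  ->  2 a_2 = 2 a_0 = -4  ->  a_2 = -2
  x^1: 6 a_3 + 2 a_1 = 0  ->  6 a_3 = -2 a_1 = 4  ->  a_3 = 2/3
  x^2: 12 a_4 + 6 a_2 = 0  ->  12 a_4 = -6 a_2 = 12  ->  a_4 = 1
  x^3: 20 a_5 + 10 a_3 = 0  ->  20 a_5 = -10 a_3 = -20/3  ->  a_5 = -1/3
Truncated series: y(x) = -2 - 2 x - 2 x^2 + (2/3) x^3 + x^4 - (1/3) x^5 + O(x^6).

a_0 = -2; a_1 = -2; a_2 = -2; a_3 = 2/3; a_4 = 1; a_5 = -1/3


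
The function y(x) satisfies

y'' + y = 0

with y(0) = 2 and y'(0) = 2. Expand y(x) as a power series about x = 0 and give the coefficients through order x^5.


Ansatz: y(x) = sum_{n>=0} a_n x^n, so y'(x) = sum_{n>=1} n a_n x^(n-1) and y''(x) = sum_{n>=2} n(n-1) a_n x^(n-2).
Substitute into P(x) y'' + Q(x) y' + R(x) y = 0 with P(x) = 1, Q(x) = 0, R(x) = 1, and match powers of x.
Initial conditions: a_0 = 2, a_1 = 2.
Setting the coefficient of each power of x to zero and solving order by order (substituting the coefficients already found):
  x^0: 2 a_2 + a_0 = 0  ->  2 a_2 = -a_0 = -2  ->  a_2 = -1
  x^1: 6 a_3 + a_1 = 0  ->  6 a_3 = -a_1 = -2  ->  a_3 = -1/3
  x^2: 12 a_4 + a_2 = 0  ->  12 a_4 = -a_2 = 1  ->  a_4 = 1/12
  x^3: 20 a_5 + a_3 = 0  ->  20 a_5 = -a_3 = 1/3  ->  a_5 = 1/60
Truncated series: y(x) = 2 + 2 x - x^2 - (1/3) x^3 + (1/12) x^4 + (1/60) x^5 + O(x^6).

a_0 = 2; a_1 = 2; a_2 = -1; a_3 = -1/3; a_4 = 1/12; a_5 = 1/60


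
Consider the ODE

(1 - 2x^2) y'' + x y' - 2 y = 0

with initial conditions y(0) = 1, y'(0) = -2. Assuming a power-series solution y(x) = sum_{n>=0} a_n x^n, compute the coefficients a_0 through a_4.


Ansatz: y(x) = sum_{n>=0} a_n x^n, so y'(x) = sum_{n>=1} n a_n x^(n-1) and y''(x) = sum_{n>=2} n(n-1) a_n x^(n-2).
Substitute into P(x) y'' + Q(x) y' + R(x) y = 0 with P(x) = 1 - 2x^2, Q(x) = x, R(x) = -2, and match powers of x.
Initial conditions: a_0 = 1, a_1 = -2.
Setting the coefficient of each power of x to zero and solving order by order (substituting the coefficients already found):
  x^0: 2 a_2 - 2 a_0 = 0  ->  2 a_2 = 2 a_0 = 2  ->  a_2 = 1
  x^1: 6 a_3 - a_1 = 0  ->  6 a_3 = a_1 = -2  ->  a_3 = -1/3
  x^2: 12 a_4 - 4 a_2 = 0  ->  12 a_4 = 4 a_2 = 4  ->  a_4 = 1/3
Truncated series: y(x) = 1 - 2 x + x^2 - (1/3) x^3 + (1/3) x^4 + O(x^5).

a_0 = 1; a_1 = -2; a_2 = 1; a_3 = -1/3; a_4 = 1/3


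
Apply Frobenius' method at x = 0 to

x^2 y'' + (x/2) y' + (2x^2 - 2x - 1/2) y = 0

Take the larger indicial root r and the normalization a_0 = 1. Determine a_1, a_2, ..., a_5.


Write in Frobenius form y'' + (p(x)/x) y' + (q(x)/x^2) y = 0:
  p(x) = 1/2,  q(x) = 2x^2 - 2x - 1/2.
Indicial equation: r(r-1) + (1/2) r + (-1/2) = 0 -> roots r_1 = 1, r_2 = -1/2.
Take r = r_1 = 1. Let y(x) = x^r sum_{n>=0} a_n x^n with a_0 = 1.
Substitute y = x^r sum a_n x^n and match x^{r+n}. The recurrence is
  D(n) a_n - 2 a_{n-1} + 2 a_{n-2} = 0,  where D(n) = (r+n)(r+n-1) + (1/2)(r+n) + (-1/2).
  a_n = [2 a_{n-1} - 2 a_{n-2}] / D(n).
Since the indicial polynomial factors as (r - r_1)(r - r_2), D(n) = (r_1 + n - r_1)(r_1 + n - r_2) = n(n + 3/2).
Evaluating step by step (a_0 = 1):
  n = 1: D(1) = 1(1 + 3/2) = 5/2; numerator = 2(1) = 2; a_1 = (2)/(5/2) = 4/5
  n = 2: D(2) = 2(2 + 3/2) = 7; numerator = 2(4/5) - 2(1) = -2/5; a_2 = (-2/5)/(7) = -2/35
  n = 3: D(3) = 3(3 + 3/2) = 27/2; numerator = 2(-2/35) - 2(4/5) = -12/7; a_3 = (-12/7)/(27/2) = -8/63
  n = 4: D(4) = 4(4 + 3/2) = 22; numerator = 2(-8/63) - 2(-2/35) = -44/315; a_4 = (-44/315)/(22) = -2/315
  n = 5: D(5) = 5(5 + 3/2) = 65/2; numerator = 2(-2/315) - 2(-8/63) = 76/315; a_5 = (76/315)/(65/2) = 152/20475

r = 1; a_0 = 1; a_1 = 4/5; a_2 = -2/35; a_3 = -8/63; a_4 = -2/315; a_5 = 152/20475


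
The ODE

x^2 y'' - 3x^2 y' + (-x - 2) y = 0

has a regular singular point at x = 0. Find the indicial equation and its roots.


Divide by x^2 to reach normal form y'' + P_1(x) y' + P_2(x) y = 0 with P_1(x) = -3 and P_2(x) = -1/x - 2/x^2.
x = 0 is a singular point because the y-coefficient -1/x - 2/x^2 has a pole at x = 0.
It is a regular singular point because x P_1(x) = p(x) = -3x and x^2 P_2(x) = q(x) = -x - 2 are polynomials, hence analytic at x = 0.
p(0) = 0,  q(0) = -2.
Indicial equation: r(r-1) + p(0) r + q(0) = 0, i.e. r^2 + (p(0) - 1) r + q(0) = 0, i.e. r^2 - 1 r - 2 = 0.
Discriminant: (-1)^2 - 4(-2) = 9, so r = (1 ± 3)/2.
Solving: r_1 = 2, r_2 = -1.

indicial: r^2 - 1 r - 2 = 0; roots r_1 = 2, r_2 = -1


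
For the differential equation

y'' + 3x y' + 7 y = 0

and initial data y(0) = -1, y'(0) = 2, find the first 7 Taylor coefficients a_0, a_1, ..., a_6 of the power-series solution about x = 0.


Ansatz: y(x) = sum_{n>=0} a_n x^n, so y'(x) = sum_{n>=1} n a_n x^(n-1) and y''(x) = sum_{n>=2} n(n-1) a_n x^(n-2).
Substitute into P(x) y'' + Q(x) y' + R(x) y = 0 with P(x) = 1, Q(x) = 3x, R(x) = 7, and match powers of x.
Initial conditions: a_0 = -1, a_1 = 2.
Setting the coefficient of each power of x to zero and solving order by order (substituting the coefficients already found):
  x^0: 2 a_2 + 7 a_0 = 0  ->  2 a_2 = -7 a_0 = 7  ->  a_2 = 7/2
  x^1: 6 a_3 + 10 a_1 = 0  ->  6 a_3 = -10 a_1 = -20  ->  a_3 = -10/3
  x^2: 12 a_4 + 13 a_2 = 0  ->  12 a_4 = -13 a_2 = -91/2  ->  a_4 = -91/24
  x^3: 20 a_5 + 16 a_3 = 0  ->  20 a_5 = -16 a_3 = 160/3  ->  a_5 = 8/3
  x^4: 30 a_6 + 19 a_4 = 0  ->  30 a_6 = -19 a_4 = 1729/24  ->  a_6 = 1729/720
Truncated series: y(x) = -1 + 2 x + (7/2) x^2 - (10/3) x^3 - (91/24) x^4 + (8/3) x^5 + (1729/720) x^6 + O(x^7).

a_0 = -1; a_1 = 2; a_2 = 7/2; a_3 = -10/3; a_4 = -91/24; a_5 = 8/3; a_6 = 1729/720


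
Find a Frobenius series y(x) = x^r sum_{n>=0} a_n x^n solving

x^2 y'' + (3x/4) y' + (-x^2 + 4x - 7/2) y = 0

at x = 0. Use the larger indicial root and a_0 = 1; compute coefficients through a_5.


Write in Frobenius form y'' + (p(x)/x) y' + (q(x)/x^2) y = 0:
  p(x) = 3/4,  q(x) = -x^2 + 4x - 7/2.
Indicial equation: r(r-1) + (3/4) r + (-7/2) = 0 -> roots r_1 = 2, r_2 = -7/4.
Take r = r_1 = 2. Let y(x) = x^r sum_{n>=0} a_n x^n with a_0 = 1.
Substitute y = x^r sum a_n x^n and match x^{r+n}. The recurrence is
  D(n) a_n + 4 a_{n-1} - 1 a_{n-2} = 0,  where D(n) = (r+n)(r+n-1) + (3/4)(r+n) + (-7/2).
  a_n = [-4 a_{n-1} + 1 a_{n-2}] / D(n).
Since the indicial polynomial factors as (r - r_1)(r - r_2), D(n) = (r_1 + n - r_1)(r_1 + n - r_2) = n(n + 15/4).
Evaluating step by step (a_0 = 1):
  n = 1: D(1) = 1(1 + 15/4) = 19/4; numerator = -4(1) = -4; a_1 = (-4)/(19/4) = -16/19
  n = 2: D(2) = 2(2 + 15/4) = 23/2; numerator = -4(-16/19) + 1(1) = 83/19; a_2 = (83/19)/(23/2) = 166/437
  n = 3: D(3) = 3(3 + 15/4) = 81/4; numerator = -4(166/437) + 1(-16/19) = -1032/437; a_3 = (-1032/437)/(81/4) = -1376/11799
  n = 4: D(4) = 4(4 + 15/4) = 31; numerator = -4(-1376/11799) + 1(166/437) = 9986/11799; a_4 = (9986/11799)/(31) = 9986/365769
  n = 5: D(5) = 5(5 + 15/4) = 175/4; numerator = -4(9986/365769) + 1(-1376/11799) = -82600/365769; a_5 = (-82600/365769)/(175/4) = -1888/365769

r = 2; a_0 = 1; a_1 = -16/19; a_2 = 166/437; a_3 = -1376/11799; a_4 = 9986/365769; a_5 = -1888/365769


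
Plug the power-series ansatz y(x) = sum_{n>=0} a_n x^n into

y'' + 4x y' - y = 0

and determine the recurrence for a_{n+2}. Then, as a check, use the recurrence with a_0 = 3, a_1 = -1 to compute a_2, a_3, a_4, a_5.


Substitute y = sum_n a_n x^n.
y''(x) has coefficient (n+2)(n+1) a_{n+2} at x^n;
4 x y'(x) has coefficient 4 n a_n at x^n (shift);
-y(x) has coefficient -1 a_n at x^n.
Matching x^n: (n+2)(n+1) a_{n+2} + (4n - 1) a_n = 0.
Thus a_{n+2} = (-4n + 1) / ((n+1)(n+2)) * a_n.

Check with a_0 = 3, a_1 = -1 (apply the recurrence for n = 0, 1, 2, 3): a_0 = 3, a_1 = -1, a_2 = 3/2, a_3 = 1/2, a_4 = -7/8, a_5 = -11/40.

a_(n+2) = (-4n + 1) / ((n+1)(n+2)) * a_n; check: a_0 = 3, a_1 = -1, a_2 = 3/2, a_3 = 1/2, a_4 = -7/8, a_5 = -11/40


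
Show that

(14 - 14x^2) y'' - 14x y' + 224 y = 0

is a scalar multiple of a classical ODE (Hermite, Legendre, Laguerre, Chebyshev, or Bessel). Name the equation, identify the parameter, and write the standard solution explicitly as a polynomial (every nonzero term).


All three coefficients share the factor 14; dividing through by 14 gives  (1 - x^2) y'' - x y' + 16 y = 0.
This matches the Chebyshev equation (1 - x^2) y'' - x y' + n^2 y = 0 (note the -x y' term, not -2x y') with n^2 = 16, so n = 4; the polynomial solution is T_4(x).
With y = sum_k a_k x^k, matching x^k gives (k+2)(k+1) a_{k+2} = (k^2 - n^2) a_k = (k - 4)(k + 4) a_k. The right side vanishes at k = 4, so the series with the parity of 4 terminates at degree 4.
Standard normalization: leading coefficient of T_n is 2^(n-1), so a_4 = 2^3 = 8. Work downward with a_k = (k+1)(k+2) a_{k+2} / ((k - 4)(k + 4)):
  a_2 = (3)(4)(8) / ((2 - 4)(2 + 4)) = 96/(-12) = -8
  a_0 = (1)(2)(-8) / ((0 - 4)(0 + 4)) = -16/(-16) = 1
Hence T_4(x) = 8 x^4 - 8 x^2 + 1.

T_4(x); series = 8 x^4 - 8 x^2 + 1


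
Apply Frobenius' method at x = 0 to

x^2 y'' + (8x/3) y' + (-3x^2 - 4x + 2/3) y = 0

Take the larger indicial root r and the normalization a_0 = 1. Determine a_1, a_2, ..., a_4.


Write in Frobenius form y'' + (p(x)/x) y' + (q(x)/x^2) y = 0:
  p(x) = 8/3,  q(x) = -3x^2 - 4x + 2/3.
Indicial equation: r(r-1) + (8/3) r + (2/3) = 0 -> roots r_1 = -2/3, r_2 = -1.
Take r = r_1 = -2/3. Let y(x) = x^r sum_{n>=0} a_n x^n with a_0 = 1.
Substitute y = x^r sum a_n x^n and match x^{r+n}. The recurrence is
  D(n) a_n - 4 a_{n-1} - 3 a_{n-2} = 0,  where D(n) = (r+n)(r+n-1) + (8/3)(r+n) + (2/3).
  a_n = [4 a_{n-1} + 3 a_{n-2}] / D(n).
Since the indicial polynomial factors as (r - r_1)(r - r_2), D(n) = (r_1 + n - r_1)(r_1 + n - r_2) = n(n + 1/3).
Evaluating step by step (a_0 = 1):
  n = 1: D(1) = 1(1 + 1/3) = 4/3; numerator = 4(1) = 4; a_1 = (4)/(4/3) = 3
  n = 2: D(2) = 2(2 + 1/3) = 14/3; numerator = 4(3) + 3(1) = 15; a_2 = (15)/(14/3) = 45/14
  n = 3: D(3) = 3(3 + 1/3) = 10; numerator = 4(45/14) + 3(3) = 153/7; a_3 = (153/7)/(10) = 153/70
  n = 4: D(4) = 4(4 + 1/3) = 52/3; numerator = 4(153/70) + 3(45/14) = 1287/70; a_4 = (1287/70)/(52/3) = 297/280

r = -2/3; a_0 = 1; a_1 = 3; a_2 = 45/14; a_3 = 153/70; a_4 = 297/280


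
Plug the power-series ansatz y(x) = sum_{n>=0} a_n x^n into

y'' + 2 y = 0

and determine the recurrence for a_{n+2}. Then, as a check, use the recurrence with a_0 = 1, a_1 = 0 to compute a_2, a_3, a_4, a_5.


Substitute y = sum_n a_n x^n into y'' + (const) y = 0.
y''(x) = sum_{n>=0} (n+2)(n+1) a_{n+2} x^n.
The ODE becomes sum_n [(n+2)(n+1) a_{n+2} + 2 a_n] x^n = 0.
Setting each coefficient to zero gives the recurrence:
  (n+2)(n+1) a_{n+2} + 2 a_n = 0,
  a_{n+2} = -2 / ((n+1)(n+2)) a_n.

Check with a_0 = 1, a_1 = 0 (apply the recurrence for n = 0, 1, 2, 3): a_0 = 1, a_1 = 0, a_2 = -1, a_3 = 0, a_4 = 1/6, a_5 = 0.

a_{n+2} = -2/((n+1)(n+2)) * a_n; check: a_0 = 1, a_1 = 0, a_2 = -1, a_3 = 0, a_4 = 1/6, a_5 = 0


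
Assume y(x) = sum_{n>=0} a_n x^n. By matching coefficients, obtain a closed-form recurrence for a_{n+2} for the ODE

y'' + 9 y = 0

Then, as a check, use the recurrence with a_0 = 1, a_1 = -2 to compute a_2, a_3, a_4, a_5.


Substitute y = sum_n a_n x^n into y'' + (const) y = 0.
y''(x) = sum_{n>=0} (n+2)(n+1) a_{n+2} x^n.
The ODE becomes sum_n [(n+2)(n+1) a_{n+2} + 9 a_n] x^n = 0.
Setting each coefficient to zero gives the recurrence:
  (n+2)(n+1) a_{n+2} + 9 a_n = 0,
  a_{n+2} = -9 / ((n+1)(n+2)) a_n.

Check with a_0 = 1, a_1 = -2 (apply the recurrence for n = 0, 1, 2, 3): a_0 = 1, a_1 = -2, a_2 = -9/2, a_3 = 3, a_4 = 27/8, a_5 = -27/20.

a_{n+2} = -9/((n+1)(n+2)) * a_n; check: a_0 = 1, a_1 = -2, a_2 = -9/2, a_3 = 3, a_4 = 27/8, a_5 = -27/20


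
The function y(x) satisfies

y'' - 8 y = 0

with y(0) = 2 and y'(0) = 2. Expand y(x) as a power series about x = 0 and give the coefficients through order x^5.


Ansatz: y(x) = sum_{n>=0} a_n x^n, so y'(x) = sum_{n>=1} n a_n x^(n-1) and y''(x) = sum_{n>=2} n(n-1) a_n x^(n-2).
Substitute into P(x) y'' + Q(x) y' + R(x) y = 0 with P(x) = 1, Q(x) = 0, R(x) = -8, and match powers of x.
Initial conditions: a_0 = 2, a_1 = 2.
Setting the coefficient of each power of x to zero and solving order by order (substituting the coefficients already found):
  x^0: 2 a_2 - 8 a_0 = 0  ->  2 a_2 = 8 a_0 = 16  ->  a_2 = 8
  x^1: 6 a_3 - 8 a_1 = 0  ->  6 a_3 = 8 a_1 = 16  ->  a_3 = 8/3
  x^2: 12 a_4 - 8 a_2 = 0  ->  12 a_4 = 8 a_2 = 64  ->  a_4 = 16/3
  x^3: 20 a_5 - 8 a_3 = 0  ->  20 a_5 = 8 a_3 = 64/3  ->  a_5 = 16/15
Truncated series: y(x) = 2 + 2 x + 8 x^2 + (8/3) x^3 + (16/3) x^4 + (16/15) x^5 + O(x^6).

a_0 = 2; a_1 = 2; a_2 = 8; a_3 = 8/3; a_4 = 16/3; a_5 = 16/15


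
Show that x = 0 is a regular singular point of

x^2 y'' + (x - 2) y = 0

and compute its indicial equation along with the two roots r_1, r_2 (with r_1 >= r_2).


Divide by x^2 to reach normal form y'' + P_1(x) y' + P_2(x) y = 0 with P_1(x) = 0 and P_2(x) = 1/x - 2/x^2.
x = 0 is a singular point because the y-coefficient 1/x - 2/x^2 has a pole at x = 0.
It is a regular singular point because x P_1(x) = p(x) = 0 and x^2 P_2(x) = q(x) = x - 2 are polynomials, hence analytic at x = 0.
p(0) = 0,  q(0) = -2.
Indicial equation: r(r-1) + p(0) r + q(0) = 0, i.e. r^2 + (p(0) - 1) r + q(0) = 0, i.e. r^2 - 1 r - 2 = 0.
Discriminant: (-1)^2 - 4(-2) = 9, so r = (1 ± 3)/2.
Solving: r_1 = 2, r_2 = -1.

indicial: r^2 - 1 r - 2 = 0; roots r_1 = 2, r_2 = -1


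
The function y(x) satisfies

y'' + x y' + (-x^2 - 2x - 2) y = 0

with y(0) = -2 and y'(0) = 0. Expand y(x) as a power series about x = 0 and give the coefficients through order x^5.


Ansatz: y(x) = sum_{n>=0} a_n x^n, so y'(x) = sum_{n>=1} n a_n x^(n-1) and y''(x) = sum_{n>=2} n(n-1) a_n x^(n-2).
Substitute into P(x) y'' + Q(x) y' + R(x) y = 0 with P(x) = 1, Q(x) = x, R(x) = -x^2 - 2x - 2, and match powers of x.
Initial conditions: a_0 = -2, a_1 = 0.
Setting the coefficient of each power of x to zero and solving order by order (substituting the coefficients already found):
  x^0: 2 a_2 - 2 a_0 = 0  ->  2 a_2 = 2 a_0 = -4  ->  a_2 = -2
  x^1: 6 a_3 - a_1 - 2 a_0 = 0  ->  6 a_3 = a_1 + 2 a_0 = -4  ->  a_3 = -2/3
  x^2: 12 a_4 - 2 a_1 - a_0 = 0  ->  12 a_4 = 2 a_1 + a_0 = -2  ->  a_4 = -1/6
  x^3: 20 a_5 + a_3 - 2 a_2 - a_1 = 0  ->  20 a_5 = -a_3 + 2 a_2 + a_1 = -10/3  ->  a_5 = -1/6
Truncated series: y(x) = -2 - 2 x^2 - (2/3) x^3 - (1/6) x^4 - (1/6) x^5 + O(x^6).

a_0 = -2; a_1 = 0; a_2 = -2; a_3 = -2/3; a_4 = -1/6; a_5 = -1/6


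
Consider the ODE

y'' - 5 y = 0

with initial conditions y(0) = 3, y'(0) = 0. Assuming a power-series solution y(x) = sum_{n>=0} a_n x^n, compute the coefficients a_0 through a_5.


Ansatz: y(x) = sum_{n>=0} a_n x^n, so y'(x) = sum_{n>=1} n a_n x^(n-1) and y''(x) = sum_{n>=2} n(n-1) a_n x^(n-2).
Substitute into P(x) y'' + Q(x) y' + R(x) y = 0 with P(x) = 1, Q(x) = 0, R(x) = -5, and match powers of x.
Initial conditions: a_0 = 3, a_1 = 0.
Setting the coefficient of each power of x to zero and solving order by order (substituting the coefficients already found):
  x^0: 2 a_2 - 5 a_0 = 0  ->  2 a_2 = 5 a_0 = 15  ->  a_2 = 15/2
  x^1: 6 a_3 - 5 a_1 = 0  ->  6 a_3 = 5 a_1 = 0  ->  a_3 = 0
  x^2: 12 a_4 - 5 a_2 = 0  ->  12 a_4 = 5 a_2 = 75/2  ->  a_4 = 25/8
  x^3: 20 a_5 - 5 a_3 = 0  ->  20 a_5 = 5 a_3 = 0  ->  a_5 = 0
Truncated series: y(x) = 3 + (15/2) x^2 + (25/8) x^4 + O(x^6).

a_0 = 3; a_1 = 0; a_2 = 15/2; a_3 = 0; a_4 = 25/8; a_5 = 0


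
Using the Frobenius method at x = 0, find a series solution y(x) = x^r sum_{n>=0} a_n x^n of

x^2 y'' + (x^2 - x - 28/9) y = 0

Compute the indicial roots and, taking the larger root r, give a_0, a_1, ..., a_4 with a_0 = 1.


Write in Frobenius form y'' + (p(x)/x) y' + (q(x)/x^2) y = 0:
  p(x) = 0,  q(x) = x^2 - x - 28/9.
Indicial equation: r(r-1) + (0) r + (-28/9) = 0 -> roots r_1 = 7/3, r_2 = -4/3.
Take r = r_1 = 7/3. Let y(x) = x^r sum_{n>=0} a_n x^n with a_0 = 1.
Substitute y = x^r sum a_n x^n and match x^{r+n}. The recurrence is
  D(n) a_n - 1 a_{n-1} + 1 a_{n-2} = 0,  where D(n) = (r+n)(r+n-1) + (0)(r+n) + (-28/9).
  a_n = [1 a_{n-1} - 1 a_{n-2}] / D(n).
Since the indicial polynomial factors as (r - r_1)(r - r_2), D(n) = (r_1 + n - r_1)(r_1 + n - r_2) = n(n + 11/3).
Evaluating step by step (a_0 = 1):
  n = 1: D(1) = 1(1 + 11/3) = 14/3; numerator = 1(1) = 1; a_1 = (1)/(14/3) = 3/14
  n = 2: D(2) = 2(2 + 11/3) = 34/3; numerator = 1(3/14) - 1(1) = -11/14; a_2 = (-11/14)/(34/3) = -33/476
  n = 3: D(3) = 3(3 + 11/3) = 20; numerator = 1(-33/476) - 1(3/14) = -135/476; a_3 = (-135/476)/(20) = -27/1904
  n = 4: D(4) = 4(4 + 11/3) = 92/3; numerator = 1(-27/1904) - 1(-33/476) = 15/272; a_4 = (15/272)/(92/3) = 45/25024

r = 7/3; a_0 = 1; a_1 = 3/14; a_2 = -33/476; a_3 = -27/1904; a_4 = 45/25024


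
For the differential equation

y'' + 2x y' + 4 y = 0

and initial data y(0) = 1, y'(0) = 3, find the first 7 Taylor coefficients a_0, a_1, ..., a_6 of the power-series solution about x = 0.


Ansatz: y(x) = sum_{n>=0} a_n x^n, so y'(x) = sum_{n>=1} n a_n x^(n-1) and y''(x) = sum_{n>=2} n(n-1) a_n x^(n-2).
Substitute into P(x) y'' + Q(x) y' + R(x) y = 0 with P(x) = 1, Q(x) = 2x, R(x) = 4, and match powers of x.
Initial conditions: a_0 = 1, a_1 = 3.
Setting the coefficient of each power of x to zero and solving order by order (substituting the coefficients already found):
  x^0: 2 a_2 + 4 a_0 = 0  ->  2 a_2 = -4 a_0 = -4  ->  a_2 = -2
  x^1: 6 a_3 + 6 a_1 = 0  ->  6 a_3 = -6 a_1 = -18  ->  a_3 = -3
  x^2: 12 a_4 + 8 a_2 = 0  ->  12 a_4 = -8 a_2 = 16  ->  a_4 = 4/3
  x^3: 20 a_5 + 10 a_3 = 0  ->  20 a_5 = -10 a_3 = 30  ->  a_5 = 3/2
  x^4: 30 a_6 + 12 a_4 = 0  ->  30 a_6 = -12 a_4 = -16  ->  a_6 = -8/15
Truncated series: y(x) = 1 + 3 x - 2 x^2 - 3 x^3 + (4/3) x^4 + (3/2) x^5 - (8/15) x^6 + O(x^7).

a_0 = 1; a_1 = 3; a_2 = -2; a_3 = -3; a_4 = 4/3; a_5 = 3/2; a_6 = -8/15


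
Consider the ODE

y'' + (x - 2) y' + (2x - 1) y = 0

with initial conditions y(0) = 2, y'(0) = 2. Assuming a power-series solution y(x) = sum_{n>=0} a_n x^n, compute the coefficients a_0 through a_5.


Ansatz: y(x) = sum_{n>=0} a_n x^n, so y'(x) = sum_{n>=1} n a_n x^(n-1) and y''(x) = sum_{n>=2} n(n-1) a_n x^(n-2).
Substitute into P(x) y'' + Q(x) y' + R(x) y = 0 with P(x) = 1, Q(x) = x - 2, R(x) = 2x - 1, and match powers of x.
Initial conditions: a_0 = 2, a_1 = 2.
Setting the coefficient of each power of x to zero and solving order by order (substituting the coefficients already found):
  x^0: 2 a_2 - 2 a_1 - a_0 = 0  ->  2 a_2 = 2 a_1 + a_0 = 6  ->  a_2 = 3
  x^1: 6 a_3 - 4 a_2 + 2 a_0 = 0  ->  6 a_3 = 4 a_2 - 2 a_0 = 8  ->  a_3 = 4/3
  x^2: 12 a_4 - 6 a_3 + a_2 + 2 a_1 = 0  ->  12 a_4 = 6 a_3 - a_2 - 2 a_1 = 1  ->  a_4 = 1/12
  x^3: 20 a_5 - 8 a_4 + 2 a_3 + 2 a_2 = 0  ->  20 a_5 = 8 a_4 - 2 a_3 - 2 a_2 = -8  ->  a_5 = -2/5
Truncated series: y(x) = 2 + 2 x + 3 x^2 + (4/3) x^3 + (1/12) x^4 - (2/5) x^5 + O(x^6).

a_0 = 2; a_1 = 2; a_2 = 3; a_3 = 4/3; a_4 = 1/12; a_5 = -2/5


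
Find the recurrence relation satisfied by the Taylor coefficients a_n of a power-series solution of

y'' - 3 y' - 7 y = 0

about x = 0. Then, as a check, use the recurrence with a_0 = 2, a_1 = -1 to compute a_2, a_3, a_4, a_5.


Substitute y = sum_n a_n x^n.
y''(x) has coefficient (n+2)(n+1) a_{n+2} at x^n;
-3 y'(x) has coefficient -3 (n+1) a_{n+1} at x^n;
-7 y(x) has coefficient -7 a_n at x^n.
Matching x^n: (n+2)(n+1) a_{n+2} - 3 (n+1) a_{n+1} - 7 a_n = 0.
Thus a_{n+2} = [3 (n+1) a_{n+1} + 7 a_n] / ((n+1)(n+2)).

Check with a_0 = 2, a_1 = -1 (apply the recurrence for n = 0, 1, 2, 3): a_0 = 2, a_1 = -1, a_2 = 11/2, a_3 = 13/3, a_4 = 155/24, a_5 = 647/120.

a_(n+2) = [3 (n+1) a_(n+1) + 7 a_n] / ((n+1)(n+2)); check: a_0 = 2, a_1 = -1, a_2 = 11/2, a_3 = 13/3, a_4 = 155/24, a_5 = 647/120
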